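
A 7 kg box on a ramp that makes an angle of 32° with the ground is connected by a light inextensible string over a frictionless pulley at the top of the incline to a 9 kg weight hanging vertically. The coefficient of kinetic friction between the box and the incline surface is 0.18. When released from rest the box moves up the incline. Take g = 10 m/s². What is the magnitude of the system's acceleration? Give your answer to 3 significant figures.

For the box on the incline: the weight component along the slope is m₁g sin 32° = 7 × 10 × 0.5299 = 37.093 N and the normal force is N = m₁g cos 32° = 59.363 N.
Kinetic friction opposes the box's motion up the incline: f = μN = 0.18 × 59.363 = 10.685 N acting down the slope.
Newton's second law for the box (up-slope positive): T − 37.093 − 10.685 = 7 a. For the hanging weight (downward positive): 9 × 10 − T = 9 a.
Adding the two equations eliminates T: 42.222 = 16 a, so a = 2.6389 m/s².

2.64 m/s²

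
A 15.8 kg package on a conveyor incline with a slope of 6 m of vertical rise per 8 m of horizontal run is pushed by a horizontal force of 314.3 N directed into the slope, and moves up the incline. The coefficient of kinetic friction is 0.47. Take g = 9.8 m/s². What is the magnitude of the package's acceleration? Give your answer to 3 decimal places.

0.739 m/s²

The horizontal push has components F cos 36.87° = 314.3 × 0.8000 = 251.440 N up the incline and F sin 36.87° = 314.3 × 0.6000 = 188.580 N pressing into the surface.
The normal force is therefore N = mg cos 36.87° + F sin 36.87° = 123.872 + 188.580 = 312.452 N, and kinetic friction down the slope is μN = 0.47 × 312.452 = 146.852 N.
Along the incline: F cos 36.87° − mg sin 36.87° − μN = ma, so 251.440 − 92.904 − 146.852 = 15.8 a, giving a = 0.7395 m/s².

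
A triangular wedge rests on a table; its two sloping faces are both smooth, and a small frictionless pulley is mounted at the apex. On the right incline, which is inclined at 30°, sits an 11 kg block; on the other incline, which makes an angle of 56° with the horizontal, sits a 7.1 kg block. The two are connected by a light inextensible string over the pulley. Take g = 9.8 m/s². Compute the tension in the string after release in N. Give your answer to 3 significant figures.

Resolve each weight along its own incline: the 11 kg mass has component 11 × 9.8 × sin 30° = 53.900 N down its slope, and the 7.1 kg mass has 7.1 × 9.8 × sin 56° = 57.684 N down its slope.
The 7.1 kg side's 57.684 N exceeds the other side's 53.900 N, so that mass slides down and the 11 kg mass slides up. Taking that direction as positive, Newton's second law for the whole system gives 57.684 − 53.900 = (11 + 7.1) a, so a = 3.784 / 18.1 = 0.2091 m/s².
For the 11 kg mass (up-slope positive): T − 53.900 = 11 × 0.2091, so T = 56.200 N.

56.2 N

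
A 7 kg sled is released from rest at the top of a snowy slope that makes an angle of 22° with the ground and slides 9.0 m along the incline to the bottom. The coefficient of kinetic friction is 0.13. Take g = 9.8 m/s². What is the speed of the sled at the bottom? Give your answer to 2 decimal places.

6.69 m/s

The weight component along the incline is mg sin 22° = 25.698 N and the normal force is N = mg cos 22° = 63.605 N.
Friction up the slope is f = μN = 0.13 × 63.605 = 8.269 N, so the net downslope force is 25.698 − 8.269 = 17.429 N and a = 17.429 / 7 = 2.4899 m/s².
Starting from rest over a distance of 9.0 m, v² = 2aL = 2 × 2.4899 × 9.0 = 44.8182, so v = 6.6946 m/s.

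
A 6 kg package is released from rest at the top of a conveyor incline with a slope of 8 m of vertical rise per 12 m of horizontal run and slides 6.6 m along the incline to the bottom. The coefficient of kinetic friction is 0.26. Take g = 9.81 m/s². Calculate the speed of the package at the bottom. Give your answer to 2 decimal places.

The weight component along the incline is mg sin 33.69° = 32.650 N and the normal force is N = mg cos 33.69° = 48.974 N.
Friction up the slope is f = μN = 0.26 × 48.974 = 12.733 N, so the net downslope force is 32.650 − 12.733 = 19.917 N and a = 19.917 / 6 = 3.3195 m/s².
Starting from rest over a distance of 6.6 m, v² = 2aL = 2 × 3.3195 × 6.6 = 43.8174, so v = 6.6195 m/s.

6.62 m/s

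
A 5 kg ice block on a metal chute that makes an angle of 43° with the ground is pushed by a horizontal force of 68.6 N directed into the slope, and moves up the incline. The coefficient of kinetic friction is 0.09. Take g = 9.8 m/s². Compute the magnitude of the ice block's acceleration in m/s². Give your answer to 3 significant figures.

1.86 m/s²

The horizontal push has components F cos 43° = 68.6 × 0.7314 = 50.174 N up the incline and F sin 43° = 68.6 × 0.6820 = 46.785 N pressing into the surface.
The normal force is therefore N = mg cos 43° + F sin 43° = 35.839 + 46.785 = 82.624 N, and kinetic friction down the slope is μN = 0.09 × 82.624 = 7.436 N.
Along the incline: F cos 43° − mg sin 43° − μN = ma, so 50.174 − 33.418 − 7.436 = 5 a, giving a = 1.8640 m/s².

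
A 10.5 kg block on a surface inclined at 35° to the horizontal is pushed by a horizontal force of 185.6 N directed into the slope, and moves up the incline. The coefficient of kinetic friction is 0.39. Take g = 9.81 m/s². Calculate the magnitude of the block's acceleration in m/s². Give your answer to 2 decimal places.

1.76 m/s²

The horizontal push has components F cos 35° = 185.6 × 0.8192 = 152.044 N up the incline and F sin 35° = 185.6 × 0.5736 = 106.460 N pressing into the surface.
The normal force is therefore N = mg cos 35° + F sin 35° = 84.382 + 106.460 = 190.842 N, and kinetic friction down the slope is μN = 0.39 × 190.842 = 74.428 N.
Along the incline: F cos 35° − mg sin 35° − μN = ma, so 152.044 − 59.084 − 74.428 = 10.5 a, giving a = 1.7650 m/s².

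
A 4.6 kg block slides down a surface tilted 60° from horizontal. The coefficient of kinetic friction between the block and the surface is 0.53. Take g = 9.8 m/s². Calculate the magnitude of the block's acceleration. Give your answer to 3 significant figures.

5.89 m/s²

Resolving the weight along the incline: the component pulling the block down the slope is mg sin 60° = 4.6 × 9.8 × 0.8660 = 39.039 N, and the normal force is N = mg cos 60° = 4.6 × 9.8 × 0.5000 = 22.540 N.
Kinetic friction acts up the slope with magnitude f = μN = 0.53 × 22.540 = 11.946 N.
Net force along the incline is 39.039 − 11.946 = 27.093 N, so a = 27.093 / 4.6 = 5.8898 m/s².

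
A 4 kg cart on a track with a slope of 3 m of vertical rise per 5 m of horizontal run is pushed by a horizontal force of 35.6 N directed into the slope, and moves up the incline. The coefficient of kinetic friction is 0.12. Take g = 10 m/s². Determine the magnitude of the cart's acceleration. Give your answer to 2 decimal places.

0.91 m/s²

The horizontal push has components F cos 30.96° = 35.6 × 0.8575 = 30.527 N up the incline and F sin 30.96° = 35.6 × 0.5145 = 18.316 N pressing into the surface.
The normal force is therefore N = mg cos 30.96° + F sin 30.96° = 34.300 + 18.316 = 52.616 N, and kinetic friction down the slope is μN = 0.12 × 52.616 = 6.314 N.
Along the incline: F cos 30.96° − mg sin 30.96° − μN = ma, so 30.527 − 20.580 − 6.314 = 4 a, giving a = 0.9083 m/s².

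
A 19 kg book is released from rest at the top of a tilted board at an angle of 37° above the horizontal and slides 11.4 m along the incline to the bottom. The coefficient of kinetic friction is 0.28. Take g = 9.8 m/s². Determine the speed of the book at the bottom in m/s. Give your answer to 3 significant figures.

The weight component along the incline is mg sin 37° = 112.058 N and the normal force is N = mg cos 37° = 148.706 N.
Friction up the slope is f = μN = 0.28 × 148.706 = 41.638 N, so the net downslope force is 112.058 − 41.638 = 70.420 N and a = 70.420 / 19 = 3.7063 m/s².
Starting from rest over a distance of 11.4 m, v² = 2aL = 2 × 3.7063 × 11.4 = 84.5036, so v = 9.1926 m/s.

9.19 m/s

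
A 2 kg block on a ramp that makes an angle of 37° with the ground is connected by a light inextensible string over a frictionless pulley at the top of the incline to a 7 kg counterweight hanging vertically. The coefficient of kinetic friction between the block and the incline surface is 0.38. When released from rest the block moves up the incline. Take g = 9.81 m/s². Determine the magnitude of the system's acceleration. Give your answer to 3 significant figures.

5.66 m/s²

For the block on the incline: the weight component along the slope is m₁g sin 37° = 2 × 9.81 × 0.6018 = 11.807 N and the normal force is N = m₁g cos 37° = 15.669 N.
Kinetic friction opposes the block's motion up the incline: f = μN = 0.38 × 15.669 = 5.954 N acting down the slope.
Newton's second law for the block (up-slope positive): T − 11.807 − 5.954 = 2 a. For the hanging counterweight (downward positive): 7 × 9.81 − T = 7 a.
Adding the two equations eliminates T: 50.909 = 9 a, so a = 5.6566 m/s².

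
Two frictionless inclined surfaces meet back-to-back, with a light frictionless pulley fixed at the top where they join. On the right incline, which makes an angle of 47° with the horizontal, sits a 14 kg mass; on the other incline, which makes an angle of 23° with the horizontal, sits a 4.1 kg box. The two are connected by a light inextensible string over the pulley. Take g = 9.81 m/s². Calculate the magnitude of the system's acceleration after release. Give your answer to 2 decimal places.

4.68 m/s²

Resolve each weight along its own incline: the 14 kg mass has component 14 × 9.81 × sin 47° = 100.444 N down its slope, and the 4.1 kg mass has 4.1 × 9.81 × sin 23° = 15.716 N down its slope.
The 14 kg side's 100.444 N exceeds the other side's 15.716 N, so that mass slides down and the 4.1 kg mass slides up. Taking that direction as positive, Newton's second law for the whole system gives 100.444 − 15.716 = (14 + 4.1) a, so a = 84.728 / 18.1 = 4.6811 m/s².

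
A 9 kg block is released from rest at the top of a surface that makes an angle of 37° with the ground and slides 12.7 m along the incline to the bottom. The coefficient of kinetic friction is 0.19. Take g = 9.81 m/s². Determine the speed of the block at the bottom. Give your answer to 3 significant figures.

The weight component along the incline is mg sin 37° = 53.134 N and the normal force is N = mg cos 37° = 70.512 N.
Friction up the slope is f = μN = 0.19 × 70.512 = 13.397 N, so the net downslope force is 53.134 − 13.397 = 39.737 N and a = 39.737 / 9 = 4.4152 m/s².
Starting from rest over a distance of 12.7 m, v² = 2aL = 2 × 4.4152 × 12.7 = 112.1461, so v = 10.5899 m/s.

10.6 m/s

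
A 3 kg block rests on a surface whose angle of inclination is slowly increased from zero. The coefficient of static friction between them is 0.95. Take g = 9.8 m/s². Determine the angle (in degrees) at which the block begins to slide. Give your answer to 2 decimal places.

43.53°

At the threshold of sliding, static friction is at its maximum μ_s N and exactly balances the weight component along the incline: mg sin θ = μ_s mg cos θ.
Hence tan θ = μ_s = 0.95, so θ = arctan(0.95) = 43.5312°.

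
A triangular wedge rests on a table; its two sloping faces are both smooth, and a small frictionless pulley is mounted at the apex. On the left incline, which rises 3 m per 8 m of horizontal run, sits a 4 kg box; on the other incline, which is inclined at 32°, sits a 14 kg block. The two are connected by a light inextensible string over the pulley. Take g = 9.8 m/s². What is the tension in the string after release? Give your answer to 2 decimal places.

Resolve each weight along its own incline: the 4 kg mass has component 4 × 9.8 × sin 20.56° = 13.764 N down its slope, and the 14 kg mass has 14 × 9.8 × sin 32° = 72.705 N down its slope.
The 14 kg side's 72.705 N exceeds the other side's 13.764 N, so that mass slides down and the 4 kg mass slides up. Taking that direction as positive, Newton's second law for the whole system gives 72.705 − 13.764 = (4 + 14) a, so a = 58.941 / 18 = 3.2745 m/s².
For the 4 kg mass (up-slope positive): T − 13.764 = 4 × 3.2745, so T = 26.862 N.

26.86 N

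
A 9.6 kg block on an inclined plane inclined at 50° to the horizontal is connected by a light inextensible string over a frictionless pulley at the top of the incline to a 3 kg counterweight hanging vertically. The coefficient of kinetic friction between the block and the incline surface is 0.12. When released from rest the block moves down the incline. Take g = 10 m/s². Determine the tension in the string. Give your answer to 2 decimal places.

38.60 N

For the block on the incline: the weight component along the slope is m₁g sin 50° = 9.6 × 10 × 0.7660 = 73.536 N and the normal force is N = m₁g cos 50° = 61.708 N.
Kinetic friction opposes the block's motion down the incline: f = μN = 0.12 × 61.708 = 7.405 N acting up the slope.
Newton's second law for the block (down-slope positive): 73.536 − 7.405 − T = 9.6 a. For the hanging counterweight (upward positive): T − 3 × 10 = 3 a.
Adding the two equations eliminates T: 36.131 = 12.6 a, so a = 2.8675 m/s².
Then from the hanging counterweight's equation, T = 3 × (10 + 2.8675) = 38.602 N.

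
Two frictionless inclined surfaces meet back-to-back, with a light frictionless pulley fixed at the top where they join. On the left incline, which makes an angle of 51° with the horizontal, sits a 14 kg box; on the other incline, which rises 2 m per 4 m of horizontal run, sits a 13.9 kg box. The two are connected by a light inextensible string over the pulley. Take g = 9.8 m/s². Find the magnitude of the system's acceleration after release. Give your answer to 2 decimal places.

1.64 m/s²

Resolve each weight along its own incline: the 14 kg mass has component 14 × 9.8 × sin 51° = 106.624 N down its slope, and the 13.9 kg mass has 13.9 × 9.8 × sin 26.57° = 60.919 N down its slope.
The 14 kg side's 106.624 N exceeds the other side's 60.919 N, so that mass slides down and the 13.9 kg mass slides up. Taking that direction as positive, Newton's second law for the whole system gives 106.624 − 60.919 = (14 + 13.9) a, so a = 45.705 / 27.9 = 1.6382 m/s².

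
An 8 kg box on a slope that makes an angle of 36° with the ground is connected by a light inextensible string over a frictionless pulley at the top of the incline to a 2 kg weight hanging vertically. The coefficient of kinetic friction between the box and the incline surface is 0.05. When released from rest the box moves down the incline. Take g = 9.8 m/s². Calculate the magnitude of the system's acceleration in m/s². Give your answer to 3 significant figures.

2.33 m/s²

For the box on the incline: the weight component along the slope is m₁g sin 36° = 8 × 9.8 × 0.5878 = 46.084 N and the normal force is N = m₁g cos 36° = 63.427 N.
Kinetic friction opposes the box's motion down the incline: f = μN = 0.05 × 63.427 = 3.171 N acting up the slope.
Newton's second law for the box (down-slope positive): 46.084 − 3.171 − T = 8 a. For the hanging weight (upward positive): T − 2 × 9.8 = 2 a.
Adding the two equations eliminates T: 23.313 = 10 a, so a = 2.3313 m/s².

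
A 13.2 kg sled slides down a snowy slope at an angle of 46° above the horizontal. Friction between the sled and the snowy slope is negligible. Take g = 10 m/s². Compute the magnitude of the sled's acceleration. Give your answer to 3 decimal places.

7.193 m/s²

Resolving the weight along the incline: the component pulling the sled down the slope is mg sin 46° = 13.2 × 10 × 0.7193 = 94.948 N, and the normal force is N = mg cos 46° = 13.2 × 10 × 0.6947 = 91.700 N.
With no friction the net force along the incline is 94.948 N, so a = g sin 46° = 94.948 / 13.2 = 7.1930 m/s².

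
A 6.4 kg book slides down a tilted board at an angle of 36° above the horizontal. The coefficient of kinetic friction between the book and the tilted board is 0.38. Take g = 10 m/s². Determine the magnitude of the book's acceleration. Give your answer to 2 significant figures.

Resolving the weight along the incline: the component pulling the book down the slope is mg sin 36° = 6.4 × 10 × 0.5878 = 37.619 N, and the normal force is N = mg cos 36° = 6.4 × 10 × 0.8090 = 51.776 N.
Kinetic friction acts up the slope with magnitude f = μN = 0.38 × 51.776 = 19.675 N.
Net force along the incline is 37.619 − 19.675 = 17.944 N, so a = 17.944 / 6.4 = 2.8037 m/s².

2.8 m/s²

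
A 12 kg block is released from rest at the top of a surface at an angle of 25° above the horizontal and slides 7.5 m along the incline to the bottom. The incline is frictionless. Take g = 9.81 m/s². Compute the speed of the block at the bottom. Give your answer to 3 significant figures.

7.89 m/s

The weight component along the incline is mg sin 25° = 49.751 N and the normal force is N = mg cos 25° = 106.691 N.
With no friction, a = g sin 25° = 4.1459 m/s².
Starting from rest over a distance of 7.5 m, v² = 2aL = 2 × 4.1459 × 7.5 = 62.1885, so v = 7.8860 m/s.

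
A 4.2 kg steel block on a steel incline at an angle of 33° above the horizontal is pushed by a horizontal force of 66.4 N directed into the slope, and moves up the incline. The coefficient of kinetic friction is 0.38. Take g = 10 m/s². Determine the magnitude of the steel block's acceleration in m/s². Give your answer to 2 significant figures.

1.4 m/s²

The horizontal push has components F cos 33° = 66.4 × 0.8387 = 55.690 N up the incline and F sin 33° = 66.4 × 0.5446 = 36.161 N pressing into the surface.
The normal force is therefore N = mg cos 33° + F sin 33° = 35.225 + 36.161 = 71.386 N, and kinetic friction down the slope is μN = 0.38 × 71.386 = 27.127 N.
Along the incline: F cos 33° − mg sin 33° − μN = ma, so 55.690 − 22.873 − 27.127 = 4.2 a, giving a = 1.3548 m/s².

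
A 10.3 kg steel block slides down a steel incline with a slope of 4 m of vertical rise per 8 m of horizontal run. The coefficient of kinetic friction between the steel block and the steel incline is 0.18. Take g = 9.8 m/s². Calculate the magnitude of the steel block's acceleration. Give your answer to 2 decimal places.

Resolving the weight along the incline: the component pulling the steel block down the slope is mg sin 26.57° = 10.3 × 9.8 × 0.4472 = 45.140 N, and the normal force is N = mg cos 26.57° = 10.3 × 9.8 × 0.8944 = 90.281 N.
Kinetic friction acts up the slope with magnitude f = μN = 0.18 × 90.281 = 16.251 N.
Net force along the incline is 45.140 − 16.251 = 28.889 N, so a = 28.889 / 10.3 = 2.8048 m/s².

2.80 m/s²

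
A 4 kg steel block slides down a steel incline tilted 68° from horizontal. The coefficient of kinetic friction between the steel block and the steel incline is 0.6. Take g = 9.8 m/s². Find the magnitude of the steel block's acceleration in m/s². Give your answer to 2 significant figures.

6.9 m/s²

Resolving the weight along the incline: the component pulling the steel block down the slope is mg sin 68° = 4 × 9.8 × 0.9272 = 36.346 N, and the normal force is N = mg cos 68° = 4 × 9.8 × 0.3746 = 14.684 N.
Kinetic friction acts up the slope with magnitude f = μN = 0.6 × 14.684 = 8.810 N.
Net force along the incline is 36.346 − 8.810 = 27.536 N, so a = 27.536 / 4 = 6.8840 m/s².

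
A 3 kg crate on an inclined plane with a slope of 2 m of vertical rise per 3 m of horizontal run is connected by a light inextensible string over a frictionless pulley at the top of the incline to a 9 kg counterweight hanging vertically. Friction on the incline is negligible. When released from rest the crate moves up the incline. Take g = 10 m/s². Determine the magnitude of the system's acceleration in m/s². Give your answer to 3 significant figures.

For the crate on the incline: the weight component along the slope is m₁g sin 33.69° = 3 × 10 × 0.5547 = 16.641 N and the normal force is N = m₁g cos 33.69° = 24.962 N.
Newton's second law for the crate (up-slope positive): T − 16.641 = 3 a. For the hanging counterweight (downward positive): 9 × 10 − T = 9 a.
Adding the two equations eliminates T: 73.359 = 12 a, so a = 6.1132 m/s².

6.11 m/s²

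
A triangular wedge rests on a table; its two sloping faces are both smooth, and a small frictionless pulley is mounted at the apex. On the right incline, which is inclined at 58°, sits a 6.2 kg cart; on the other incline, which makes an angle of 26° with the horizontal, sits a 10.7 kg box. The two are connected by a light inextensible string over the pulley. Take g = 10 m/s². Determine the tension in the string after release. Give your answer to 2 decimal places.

Resolve each weight along its own incline: the 6.2 kg mass has component 6.2 × 10 × sin 58° = 52.579 N down its slope, and the 10.7 kg mass has 10.7 × 10 × sin 26° = 46.906 N down its slope.
The 6.2 kg side's 52.579 N exceeds the other side's 46.906 N, so that mass slides down and the 10.7 kg mass slides up. Taking that direction as positive, Newton's second law for the whole system gives 52.579 − 46.906 = (6.2 + 10.7) a, so a = 5.673 / 16.9 = 0.3357 m/s².
For the 10.7 kg mass (up-slope positive): T − 46.906 = 10.7 × 0.3357, so T = 50.498 N.

50.50 N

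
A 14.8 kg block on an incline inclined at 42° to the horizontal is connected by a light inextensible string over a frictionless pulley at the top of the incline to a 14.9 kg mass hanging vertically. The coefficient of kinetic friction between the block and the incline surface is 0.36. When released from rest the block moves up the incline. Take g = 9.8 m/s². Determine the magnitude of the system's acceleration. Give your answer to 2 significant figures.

0.34 m/s²

For the block on the incline: the weight component along the slope is m₁g sin 42° = 14.8 × 9.8 × 0.6691 = 97.046 N and the normal force is N = m₁g cos 42° = 107.786 N.
Kinetic friction opposes the block's motion up the incline: f = μN = 0.36 × 107.786 = 38.803 N acting down the slope.
Newton's second law for the block (up-slope positive): T − 97.046 − 38.803 = 14.8 a. For the hanging mass (downward positive): 14.9 × 9.8 − T = 14.9 a.
Adding the two equations eliminates T: 10.171 = 29.7 a, so a = 0.3425 m/s².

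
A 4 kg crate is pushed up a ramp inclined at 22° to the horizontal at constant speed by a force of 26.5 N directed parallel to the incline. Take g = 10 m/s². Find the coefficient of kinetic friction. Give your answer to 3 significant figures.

At constant speed ΣF = 0 along the incline. The applied 26.5 N acts up the slope; the weight component mg sin 22° = 14.984 N and kinetic friction μN both act down the slope.
So 26.5 = 14.984 + μ × 37.087, giving μ = (26.5 − 14.984) / 37.087 = 0.3105.

0.311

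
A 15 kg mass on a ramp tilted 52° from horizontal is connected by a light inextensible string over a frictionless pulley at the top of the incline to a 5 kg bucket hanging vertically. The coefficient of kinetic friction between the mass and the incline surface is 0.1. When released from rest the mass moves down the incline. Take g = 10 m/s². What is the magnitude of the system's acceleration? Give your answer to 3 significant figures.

For the mass on the incline: the weight component along the slope is m₁g sin 52° = 15 × 10 × 0.7880 = 118.200 N and the normal force is N = m₁g cos 52° = 92.349 N.
Kinetic friction opposes the mass's motion down the incline: f = μN = 0.1 × 92.349 = 9.235 N acting up the slope.
Newton's second law for the mass (down-slope positive): 118.200 − 9.235 − T = 15 a. For the hanging bucket (upward positive): T − 5 × 10 = 5 a.
Adding the two equations eliminates T: 58.965 = 20 a, so a = 2.9483 m/s².

2.95 m/s²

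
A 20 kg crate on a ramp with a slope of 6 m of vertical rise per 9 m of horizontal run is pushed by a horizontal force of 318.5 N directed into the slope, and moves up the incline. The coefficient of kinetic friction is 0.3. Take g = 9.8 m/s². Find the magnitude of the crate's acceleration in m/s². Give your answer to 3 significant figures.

The horizontal push has components F cos 33.69° = 318.5 × 0.8321 = 265.024 N up the incline and F sin 33.69° = 318.5 × 0.5547 = 176.672 N pressing into the surface.
The normal force is therefore N = mg cos 33.69° + F sin 33.69° = 163.092 + 176.672 = 339.764 N, and kinetic friction down the slope is μN = 0.3 × 339.764 = 101.929 N.
Along the incline: F cos 33.69° − mg sin 33.69° − μN = ma, so 265.024 − 108.721 − 101.929 = 20 a, giving a = 2.7187 m/s².

2.72 m/s²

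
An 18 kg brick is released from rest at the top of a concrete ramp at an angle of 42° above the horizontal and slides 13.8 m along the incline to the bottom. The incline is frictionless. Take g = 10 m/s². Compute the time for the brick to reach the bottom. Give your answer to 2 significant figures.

2.0 s

The weight component along the incline is mg sin 42° = 120.444 N and the normal force is N = mg cos 42° = 133.766 N.
With no friction, a = g sin 42° = 6.6913 m/s².
Starting from rest, L = ½at², so t = √(2L/a) = √(2 × 13.8 / 6.6913) = 2.0310 s.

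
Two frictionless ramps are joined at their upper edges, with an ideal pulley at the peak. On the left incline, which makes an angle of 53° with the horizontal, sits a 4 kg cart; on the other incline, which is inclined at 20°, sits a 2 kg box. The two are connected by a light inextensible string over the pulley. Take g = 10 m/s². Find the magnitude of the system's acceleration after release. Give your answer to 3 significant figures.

Resolve each weight along its own incline: the 4 kg mass has component 4 × 10 × sin 53° = 31.945 N down its slope, and the 2 kg mass has 2 × 10 × sin 20° = 6.840 N down its slope.
The 4 kg side's 31.945 N exceeds the other side's 6.840 N, so that mass slides down and the 2 kg mass slides up. Taking that direction as positive, Newton's second law for the whole system gives 31.945 − 6.840 = (4 + 2) a, so a = 25.105 / 6 = 4.1842 m/s².

4.18 m/s²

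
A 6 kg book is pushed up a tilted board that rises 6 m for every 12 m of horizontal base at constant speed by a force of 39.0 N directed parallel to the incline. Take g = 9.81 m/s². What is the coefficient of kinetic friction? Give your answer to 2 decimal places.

At constant speed ΣF = 0 along the incline. The applied 39.0 N acts up the slope; the weight component mg sin 26.57° = 26.323 N and kinetic friction μN both act down the slope.
So 39.0 = 26.323 + μ × 52.646, giving μ = (39.0 − 26.323) / 52.646 = 0.2408.

0.24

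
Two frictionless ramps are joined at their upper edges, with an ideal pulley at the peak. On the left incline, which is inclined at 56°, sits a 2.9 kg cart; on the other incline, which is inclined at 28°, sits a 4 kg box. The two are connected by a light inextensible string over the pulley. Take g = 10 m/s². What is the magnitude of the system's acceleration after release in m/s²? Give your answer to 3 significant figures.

0.763 m/s²

Resolve each weight along its own incline: the 2.9 kg mass has component 2.9 × 10 × sin 56° = 24.042 N down its slope, and the 4 kg mass has 4 × 10 × sin 28° = 18.779 N down its slope.
The 2.9 kg side's 24.042 N exceeds the other side's 18.779 N, so that mass slides down and the 4 kg mass slides up. Taking that direction as positive, Newton's second law for the whole system gives 24.042 − 18.779 = (2.9 + 4) a, so a = 5.263 / 6.9 = 0.7628 m/s².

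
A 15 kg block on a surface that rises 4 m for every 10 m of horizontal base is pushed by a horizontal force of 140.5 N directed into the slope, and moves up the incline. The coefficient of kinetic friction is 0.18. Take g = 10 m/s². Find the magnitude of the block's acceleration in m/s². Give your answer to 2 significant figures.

The horizontal push has components F cos 21.80° = 140.5 × 0.9285 = 130.454 N up the incline and F sin 21.80° = 140.5 × 0.3714 = 52.182 N pressing into the surface.
The normal force is therefore N = mg cos 21.80° + F sin 21.80° = 139.275 + 52.182 = 191.457 N, and kinetic friction down the slope is μN = 0.18 × 191.457 = 34.462 N.
Along the incline: F cos 21.80° − mg sin 21.80° − μN = ma, so 130.454 − 55.710 − 34.462 = 15 a, giving a = 2.6855 m/s².

2.7 m/s²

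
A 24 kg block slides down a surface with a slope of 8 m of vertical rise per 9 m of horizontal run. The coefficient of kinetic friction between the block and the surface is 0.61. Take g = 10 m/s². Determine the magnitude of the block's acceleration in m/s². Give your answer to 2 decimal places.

Resolving the weight along the incline: the component pulling the block down the slope is mg sin 41.63° = 24 × 10 × 0.6644 = 159.456 N, and the normal force is N = mg cos 41.63° = 24 × 10 × 0.7474 = 179.376 N.
Kinetic friction acts up the slope with magnitude f = μN = 0.61 × 179.376 = 109.419 N.
Net force along the incline is 159.456 − 109.419 = 50.037 N, so a = 50.037 / 24 = 2.0849 m/s².

2.08 m/s²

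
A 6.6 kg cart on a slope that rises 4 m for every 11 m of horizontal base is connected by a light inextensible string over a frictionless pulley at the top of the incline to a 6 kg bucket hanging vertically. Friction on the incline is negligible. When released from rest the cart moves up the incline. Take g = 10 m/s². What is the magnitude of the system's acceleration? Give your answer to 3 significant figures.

For the cart on the incline: the weight component along the slope is m₁g sin 19.98° = 6.6 × 10 × 0.3417 = 22.552 N and the normal force is N = m₁g cos 19.98° = 62.026 N.
Newton's second law for the cart (up-slope positive): T − 22.552 = 6.6 a. For the hanging bucket (downward positive): 6 × 10 − T = 6 a.
Adding the two equations eliminates T: 37.448 = 12.6 a, so a = 2.9721 m/s².

2.97 m/s²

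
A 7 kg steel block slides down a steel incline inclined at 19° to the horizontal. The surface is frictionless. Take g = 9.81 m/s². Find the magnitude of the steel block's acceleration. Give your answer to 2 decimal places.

Resolving the weight along the incline: the component pulling the steel block down the slope is mg sin 19° = 7 × 9.81 × 0.3256 = 22.359 N, and the normal force is N = mg cos 19° = 7 × 9.81 × 0.9455 = 64.927 N.
With no friction the net force along the incline is 22.359 N, so a = g sin 19° = 22.359 / 7 = 3.1941 m/s².

3.19 m/s²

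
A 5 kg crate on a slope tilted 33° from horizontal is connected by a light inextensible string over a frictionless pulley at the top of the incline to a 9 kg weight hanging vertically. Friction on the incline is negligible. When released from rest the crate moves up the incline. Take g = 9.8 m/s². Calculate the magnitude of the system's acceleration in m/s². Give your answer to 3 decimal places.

For the crate on the incline: the weight component along the slope is m₁g sin 33° = 5 × 9.8 × 0.5446 = 26.685 N and the normal force is N = m₁g cos 33° = 41.095 N.
Newton's second law for the crate (up-slope positive): T − 26.685 = 5 a. For the hanging weight (downward positive): 9 × 9.8 − T = 9 a.
Adding the two equations eliminates T: 61.515 = 14 a, so a = 4.3939 m/s².

4.394 m/s²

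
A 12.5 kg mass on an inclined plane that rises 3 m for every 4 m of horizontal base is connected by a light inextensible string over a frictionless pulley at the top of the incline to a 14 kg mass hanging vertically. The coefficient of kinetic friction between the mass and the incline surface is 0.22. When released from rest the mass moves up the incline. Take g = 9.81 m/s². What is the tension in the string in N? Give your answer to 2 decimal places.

115.05 N

For the mass on the incline: the weight component along the slope is m₁g sin 36.87° = 12.5 × 9.81 × 0.6000 = 73.575 N and the normal force is N = m₁g cos 36.87° = 98.100 N.
Kinetic friction opposes the mass's motion up the incline: f = μN = 0.22 × 98.100 = 21.582 N acting down the slope.
Newton's second law for the mass (up-slope positive): T − 73.575 − 21.582 = 12.5 a. For the hanging mass (downward positive): 14 × 9.81 − T = 14 a.
Adding the two equations eliminates T: 42.183 = 26.5 a, so a = 1.5918 m/s².
Then from the hanging mass's equation, T = 14 × (9.81 − 1.5918) = 115.055 N.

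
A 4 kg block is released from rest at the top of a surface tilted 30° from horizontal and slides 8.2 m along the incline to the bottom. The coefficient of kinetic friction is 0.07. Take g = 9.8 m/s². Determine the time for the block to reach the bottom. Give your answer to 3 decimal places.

1.952 s

The weight component along the incline is mg sin 30° = 19.600 N and the normal force is N = mg cos 30° = 33.948 N.
Friction up the slope is f = μN = 0.07 × 33.948 = 2.376 N, so the net downslope force is 19.600 − 2.376 = 17.224 N and a = 17.224 / 4 = 4.3060 m/s².
Starting from rest, L = ½at², so t = √(2L/a) = √(2 × 8.2 / 4.3060) = 1.9516 s.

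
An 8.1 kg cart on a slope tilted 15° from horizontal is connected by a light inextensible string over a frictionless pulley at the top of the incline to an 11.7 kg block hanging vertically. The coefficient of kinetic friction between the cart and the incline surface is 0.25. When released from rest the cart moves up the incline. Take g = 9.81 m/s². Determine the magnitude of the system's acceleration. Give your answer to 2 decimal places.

For the cart on the incline: the weight component along the slope is m₁g sin 15° = 8.1 × 9.81 × 0.2588 = 20.565 N and the normal force is N = m₁g cos 15° = 76.753 N.
Kinetic friction opposes the cart's motion up the incline: f = μN = 0.25 × 76.753 = 19.188 N acting down the slope.
Newton's second law for the cart (up-slope positive): T − 20.565 − 19.188 = 8.1 a. For the hanging block (downward positive): 11.7 × 9.81 − T = 11.7 a.
Adding the two equations eliminates T: 75.024 = 19.8 a, so a = 3.7891 m/s².

3.79 m/s²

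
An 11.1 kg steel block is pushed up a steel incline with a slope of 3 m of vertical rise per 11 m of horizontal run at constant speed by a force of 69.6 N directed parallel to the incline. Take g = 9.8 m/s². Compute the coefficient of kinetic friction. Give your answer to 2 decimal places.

0.39

At constant speed ΣF = 0 along the incline. The applied 69.6 N acts up the slope; the weight component mg sin 15.26° = 28.622 N and kinetic friction μN both act down the slope.
So 69.6 = 28.622 + μ × 104.947, giving μ = (69.6 − 28.622) / 104.947 = 0.3905.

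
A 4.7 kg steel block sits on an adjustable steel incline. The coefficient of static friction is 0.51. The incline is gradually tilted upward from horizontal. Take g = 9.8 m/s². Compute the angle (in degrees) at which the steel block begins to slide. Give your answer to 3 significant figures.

At the threshold of sliding, static friction is at its maximum μ_s N and exactly balances the weight component along the incline: mg sin θ = μ_s mg cos θ.
Hence tan θ = μ_s = 0.51, so θ = arctan(0.51) = 27.0216°.

27.0°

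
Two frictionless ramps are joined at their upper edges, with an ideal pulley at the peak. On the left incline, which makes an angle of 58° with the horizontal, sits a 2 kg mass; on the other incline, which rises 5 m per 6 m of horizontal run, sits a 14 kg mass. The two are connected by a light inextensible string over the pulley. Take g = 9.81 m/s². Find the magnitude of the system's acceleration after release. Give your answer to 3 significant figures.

Resolve each weight along its own incline: the 2 kg mass has component 2 × 9.81 × sin 58° = 16.639 N down its slope, and the 14 kg mass has 14 × 9.81 × sin 39.81° = 87.923 N down its slope.
The 14 kg side's 87.923 N exceeds the other side's 16.639 N, so that mass slides down and the 2 kg mass slides up. Taking that direction as positive, Newton's second law for the whole system gives 87.923 − 16.639 = (2 + 14) a, so a = 71.284 / 16 = 4.4553 m/s².

4.46 m/s²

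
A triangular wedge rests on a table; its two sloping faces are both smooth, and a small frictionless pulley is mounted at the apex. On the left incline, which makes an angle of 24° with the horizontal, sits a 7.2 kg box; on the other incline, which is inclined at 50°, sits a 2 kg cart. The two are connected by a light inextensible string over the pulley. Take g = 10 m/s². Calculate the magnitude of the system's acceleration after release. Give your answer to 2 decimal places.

Resolve each weight along its own incline: the 7.2 kg mass has component 7.2 × 10 × sin 24° = 29.285 N down its slope, and the 2 kg mass has 2 × 10 × sin 50° = 15.321 N down its slope.
The 7.2 kg side's 29.285 N exceeds the other side's 15.321 N, so that mass slides down and the 2 kg mass slides up. Taking that direction as positive, Newton's second law for the whole system gives 29.285 − 15.321 = (7.2 + 2) a, so a = 13.964 / 9.2 = 1.5178 m/s².

1.52 m/s²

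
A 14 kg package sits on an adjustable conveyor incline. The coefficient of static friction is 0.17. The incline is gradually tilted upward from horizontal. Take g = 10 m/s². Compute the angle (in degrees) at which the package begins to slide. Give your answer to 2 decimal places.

9.65°

At the threshold of sliding, static friction is at its maximum μ_s N and exactly balances the weight component along the incline: mg sin θ = μ_s mg cos θ.
Hence tan θ = μ_s = 0.17, so θ = arctan(0.17) = 9.6480°.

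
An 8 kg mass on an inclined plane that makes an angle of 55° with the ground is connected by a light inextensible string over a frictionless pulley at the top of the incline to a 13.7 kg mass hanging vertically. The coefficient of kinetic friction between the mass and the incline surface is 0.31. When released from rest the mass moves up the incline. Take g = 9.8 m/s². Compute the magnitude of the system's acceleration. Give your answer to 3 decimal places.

2.585 m/s²

For the mass on the incline: the weight component along the slope is m₁g sin 55° = 8 × 9.8 × 0.8192 = 64.225 N and the normal force is N = m₁g cos 55° = 44.968 N.
Kinetic friction opposes the mass's motion up the incline: f = μN = 0.31 × 44.968 = 13.940 N acting down the slope.
Newton's second law for the mass (up-slope positive): T − 64.225 − 13.940 = 8 a. For the hanging mass (downward positive): 13.7 × 9.8 − T = 13.7 a.
Adding the two equations eliminates T: 56.095 = 21.7 a, so a = 2.5850 m/s².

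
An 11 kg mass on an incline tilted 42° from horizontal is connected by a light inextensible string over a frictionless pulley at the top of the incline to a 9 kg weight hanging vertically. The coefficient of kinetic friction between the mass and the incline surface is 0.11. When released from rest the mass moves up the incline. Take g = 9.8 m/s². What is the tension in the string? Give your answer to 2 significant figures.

For the mass on the incline: the weight component along the slope is m₁g sin 42° = 11 × 9.8 × 0.6691 = 72.129 N and the normal force is N = m₁g cos 42° = 80.111 N.
Kinetic friction opposes the mass's motion up the incline: f = μN = 0.11 × 80.111 = 8.812 N acting down the slope.
Newton's second law for the mass (up-slope positive): T − 72.129 − 8.812 = 11 a. For the hanging weight (downward positive): 9 × 9.8 − T = 9 a.
Adding the two equations eliminates T: 7.259 = 20 a, so a = 0.3629 m/s².
Then from the hanging weight's equation, T = 9 × (9.8 − 0.3629) = 84.934 N.

85 N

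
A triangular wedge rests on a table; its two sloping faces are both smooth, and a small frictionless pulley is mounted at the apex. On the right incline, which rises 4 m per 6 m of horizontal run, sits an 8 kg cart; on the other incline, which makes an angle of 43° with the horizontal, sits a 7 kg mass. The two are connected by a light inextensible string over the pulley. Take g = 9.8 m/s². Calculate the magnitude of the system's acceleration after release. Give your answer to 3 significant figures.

0.220 m/s²

Resolve each weight along its own incline: the 8 kg mass has component 8 × 9.8 × sin 33.69° = 43.488 N down its slope, and the 7 kg mass has 7 × 9.8 × sin 43° = 46.785 N down its slope.
The 7 kg side's 46.785 N exceeds the other side's 43.488 N, so that mass slides down and the 8 kg mass slides up. Taking that direction as positive, Newton's second law for the whole system gives 46.785 − 43.488 = (8 + 7) a, so a = 3.297 / 15 = 0.2198 m/s².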